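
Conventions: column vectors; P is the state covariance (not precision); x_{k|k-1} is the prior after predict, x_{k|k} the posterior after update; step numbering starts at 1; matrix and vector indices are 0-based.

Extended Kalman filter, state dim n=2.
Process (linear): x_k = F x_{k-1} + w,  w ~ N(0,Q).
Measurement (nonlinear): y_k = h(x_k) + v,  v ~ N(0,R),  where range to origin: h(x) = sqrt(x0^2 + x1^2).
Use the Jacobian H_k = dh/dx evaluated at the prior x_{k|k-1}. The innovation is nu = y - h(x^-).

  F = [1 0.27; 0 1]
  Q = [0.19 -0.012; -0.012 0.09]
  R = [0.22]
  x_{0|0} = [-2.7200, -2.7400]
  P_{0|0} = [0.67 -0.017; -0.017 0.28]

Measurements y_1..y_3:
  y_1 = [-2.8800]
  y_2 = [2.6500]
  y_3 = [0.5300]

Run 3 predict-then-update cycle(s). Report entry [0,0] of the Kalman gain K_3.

step 1: x^-=[-3.4598, -2.7400]  P^-=[0.8712 0.0466; 0.0466 0.3700]  H_jac=[-0.7839 -0.6208]  S=[0.9434]  K=[-0.7546; -0.2822]  nu=[-7.2934]  x^+=[2.0440, -0.6817]  P^+=[0.3340 -0.1543; -0.1543 0.2949]
step 2: x^-=[1.8600, -0.6817]  P^-=[0.4622 -0.0867; -0.0867 0.3849]  H_jac=[0.9389 -0.3441]  S=[0.7290]  K=[0.6361; -0.2933]  nu=[0.6690]  x^+=[2.2856, -0.8779]  P^+=[0.1671 0.0493; 0.0493 0.3221]
step 3: x^-=[2.0485, -0.8779]  P^-=[0.4073 0.1243; 0.1243 0.4121]  H_jac=[0.9191 -0.3939]  S=[0.5380]  K=[0.6048; -0.0894]  nu=[-1.6987]  x^+=[1.0212, -0.7261]  P^+=[0.2105 0.1534; 0.1534 0.4078]

K[0,0] = 0.6048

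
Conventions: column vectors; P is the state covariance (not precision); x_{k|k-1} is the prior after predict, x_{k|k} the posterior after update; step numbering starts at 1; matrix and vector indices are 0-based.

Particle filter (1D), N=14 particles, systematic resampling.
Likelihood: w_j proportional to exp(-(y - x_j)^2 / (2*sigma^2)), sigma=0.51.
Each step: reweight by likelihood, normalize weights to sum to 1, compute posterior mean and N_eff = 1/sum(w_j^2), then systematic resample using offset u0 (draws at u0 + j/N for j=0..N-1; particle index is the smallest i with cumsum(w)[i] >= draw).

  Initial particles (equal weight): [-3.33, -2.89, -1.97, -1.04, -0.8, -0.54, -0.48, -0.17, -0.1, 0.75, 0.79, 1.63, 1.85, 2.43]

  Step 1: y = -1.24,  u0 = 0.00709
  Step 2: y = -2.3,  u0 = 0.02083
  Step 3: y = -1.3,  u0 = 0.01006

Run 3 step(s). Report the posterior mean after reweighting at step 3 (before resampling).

step 1: w=[0.0001, 0.0018, 0.1241, 0.3201, 0.2383, 0.1348, 0.1139, 0.0383, 0.0284, 0.0002, 0.0001, 0.0000, 0.0000, 0.0000]  mean=-0.9101  Neff=4.8070  idx=[2, 2, 3, 3, 3, 3, 3, 4, 4, 4, 5, 5, 6, 7]
step 2: w=[0.4257, 0.4257, 0.0248, 0.0248, 0.0248, 0.0248, 0.0248, 0.0069, 0.0069, 0.0069, 0.0014, 0.0014, 0.0009, 0.0001]  mean=-1.8249  Neff=2.7346  idx=[0, 0, 0, 0, 0, 0, 1, 1, 1, 1, 1, 1, 3, 5]
step 3: w=[0.0619, 0.0619, 0.0619, 0.0619, 0.0619, 0.0619, 0.0619, 0.0619, 0.0619, 0.0619, 0.0619, 0.0619, 0.1288, 0.1288]  mean=-1.7305  Neff=12.6420  idx=[0, 1, 2, 3, 4, 5, 7, 8, 9, 10, 11, 12, 12, 13]

post_mean = -1.7305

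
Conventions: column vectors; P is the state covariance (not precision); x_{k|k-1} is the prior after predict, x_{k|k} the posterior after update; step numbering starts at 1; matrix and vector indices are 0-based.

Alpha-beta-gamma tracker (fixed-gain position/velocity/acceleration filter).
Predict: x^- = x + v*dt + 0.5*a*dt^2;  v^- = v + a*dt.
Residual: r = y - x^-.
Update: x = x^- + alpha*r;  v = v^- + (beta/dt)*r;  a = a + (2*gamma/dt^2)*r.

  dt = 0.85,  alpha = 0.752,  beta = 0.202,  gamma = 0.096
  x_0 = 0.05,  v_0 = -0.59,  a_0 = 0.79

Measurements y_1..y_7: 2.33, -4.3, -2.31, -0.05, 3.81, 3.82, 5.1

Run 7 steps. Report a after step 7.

a_post = 0.8586

step 1: x_pred=-0.1661  r=2.4961  x^+=1.7110  v^+=0.6747  a^+=1.4533
step 2: x_pred=2.8095  r=-7.1095  x^+=-2.5369  v^+=0.2205  a^+=-0.4360
step 3: x_pred=-2.5069  r=0.1969  x^+=-2.3588  v^+=-0.1033  a^+=-0.3836
step 4: x_pred=-2.5852  r=2.5352  x^+=-0.6787  v^+=0.1731  a^+=0.2901
step 5: x_pred=-0.4268  r=4.2368  x^+=2.7593  v^+=1.4265  a^+=1.4160
step 6: x_pred=4.4834  r=-0.6634  x^+=3.9845  v^+=2.4725  a^+=1.2397
step 7: x_pred=6.5340  r=-1.4340  x^+=5.4556  v^+=3.1855  a^+=0.8586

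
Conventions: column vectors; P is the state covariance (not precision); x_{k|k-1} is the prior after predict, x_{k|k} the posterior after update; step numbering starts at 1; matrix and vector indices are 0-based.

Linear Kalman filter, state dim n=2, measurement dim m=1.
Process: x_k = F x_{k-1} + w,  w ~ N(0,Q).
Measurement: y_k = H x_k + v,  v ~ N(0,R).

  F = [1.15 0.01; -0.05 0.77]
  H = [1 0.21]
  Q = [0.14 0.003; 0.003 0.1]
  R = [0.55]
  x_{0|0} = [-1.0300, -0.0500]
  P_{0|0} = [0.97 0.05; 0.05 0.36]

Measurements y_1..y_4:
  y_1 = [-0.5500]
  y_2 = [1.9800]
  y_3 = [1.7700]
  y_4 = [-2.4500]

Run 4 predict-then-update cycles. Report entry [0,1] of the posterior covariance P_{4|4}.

P_post[0,1] = -0.0617

step 1: x^-=[-1.1850, 0.0130]  P^-=[1.4240 -0.0058; -0.0058 0.3120]  S=[1.9854]  K=[0.7166; 0.0301]  nu=[0.6323]  x^+=[-0.7319, 0.0320]  P^+=[0.4044 -0.0486; -0.0486 0.3102]
step 2: x^-=[-0.8413, 0.0613]  P^-=[0.6737 -0.0609; -0.0609 0.2887]  S=[1.2108]  K=[0.5458; -0.0002]  nu=[2.8085]  x^+=[0.6916, 0.0607]  P^+=[0.3130 -0.0607; -0.0607 0.2887]
step 3: x^-=[0.7959, 0.0122]  P^-=[0.5525 -0.0665; -0.0665 0.2766]  S=[1.0868]  K=[0.4955; -0.0078]  nu=[0.9715]  x^+=[1.2773, 0.0046]  P^+=[0.2856 -0.0623; -0.0623 0.2766]
step 4: x^-=[1.4690, -0.0603]  P^-=[0.5164 -0.0665; -0.0665 0.2695]  S=[1.0503]  K=[0.4783; -0.0094]  nu=[-3.9063]  x^+=[-0.3995, -0.0236]  P^+=[0.2760 -0.0617; -0.0617 0.2694]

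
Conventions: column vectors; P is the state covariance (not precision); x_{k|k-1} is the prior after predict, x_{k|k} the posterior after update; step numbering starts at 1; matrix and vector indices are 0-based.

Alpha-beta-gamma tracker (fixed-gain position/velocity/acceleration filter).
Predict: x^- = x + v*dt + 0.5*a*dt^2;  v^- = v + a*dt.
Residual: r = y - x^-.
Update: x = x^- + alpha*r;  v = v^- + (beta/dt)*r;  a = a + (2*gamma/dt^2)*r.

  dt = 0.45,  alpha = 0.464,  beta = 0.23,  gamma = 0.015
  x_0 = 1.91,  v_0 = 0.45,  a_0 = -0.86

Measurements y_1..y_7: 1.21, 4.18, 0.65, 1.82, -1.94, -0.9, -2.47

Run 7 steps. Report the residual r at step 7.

resid = 0.3780

step 1: x_pred=2.0254  r=-0.8154  x^+=1.6471  v^+=-0.3538  a^+=-0.9808
step 2: x_pred=1.3886  r=2.7914  x^+=2.6838  v^+=0.6316  a^+=-0.5673
step 3: x_pred=2.9106  r=-2.2606  x^+=1.8617  v^+=-0.7791  a^+=-0.9022
step 4: x_pred=1.4197  r=0.4003  x^+=1.6055  v^+=-0.9805  a^+=-0.8429
step 5: x_pred=1.0789  r=-3.0189  x^+=-0.3219  v^+=-2.9028  a^+=-1.2901
step 6: x_pred=-1.7587  r=0.8587  x^+=-1.3603  v^+=-3.0444  a^+=-1.1629
step 7: x_pred=-2.8480  r=0.3780  x^+=-2.6726  v^+=-3.3745  a^+=-1.1069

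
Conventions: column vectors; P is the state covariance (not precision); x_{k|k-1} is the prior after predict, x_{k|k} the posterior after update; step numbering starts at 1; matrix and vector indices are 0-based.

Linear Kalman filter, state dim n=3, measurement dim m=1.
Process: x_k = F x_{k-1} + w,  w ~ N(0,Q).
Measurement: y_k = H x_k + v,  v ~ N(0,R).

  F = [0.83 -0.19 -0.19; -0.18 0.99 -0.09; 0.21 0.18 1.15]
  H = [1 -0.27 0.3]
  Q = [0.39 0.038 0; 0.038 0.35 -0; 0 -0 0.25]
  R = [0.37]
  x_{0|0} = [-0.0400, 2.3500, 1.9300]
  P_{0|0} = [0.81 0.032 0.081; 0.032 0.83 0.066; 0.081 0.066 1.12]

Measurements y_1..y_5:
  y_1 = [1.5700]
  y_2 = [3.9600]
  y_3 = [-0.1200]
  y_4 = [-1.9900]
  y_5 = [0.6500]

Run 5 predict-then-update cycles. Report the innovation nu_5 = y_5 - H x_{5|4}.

innov = [2.7044]

step 1: x^-=[-0.8464, 2.1600, 2.6341]  P^-=[0.9875 -0.2072 -0.0710; -0.2072 1.1783 0.0628; -0.0710 0.0628 1.8627]  S=[1.6702]  K=[0.6120; -0.3032; 0.2819]  nu=[2.2094]  x^+=[0.5058, 1.4900, 3.2570]  P^+=[0.3620 0.1028 -0.3592; 0.1028 1.0247 0.2055; -0.3592 0.2055 1.7299]
step 2: x^-=[-0.4821, 1.0910, 4.1199]  P^-=[0.8345 -0.1118 -0.7191; -0.1118 1.2951 0.3197; -0.7191 0.3197 2.5064]  S=[1.1016]  K=[0.5891; -0.3319; -0.0486]  nu=[3.5007]  x^+=[1.5801, -0.0709, 3.9498]  P^+=[0.4522 0.1035 -0.6876; 0.1035 1.1738 0.3020; -0.6876 0.3020 2.5038]
step 3: x^-=[0.5745, -0.7101, 4.8613]  P^-=[1.0403 -0.1427 -1.2022; -0.1427 1.4224 0.4453; -1.2022 0.4453 3.4200]  S=[1.1054]  K=[0.6497; -0.3557; -0.2682]  nu=[-2.3446]  x^+=[-0.9488, 0.1238, 5.4902]  P^+=[0.5737 0.1127 -1.0096; 0.1127 1.2825 0.3399; -1.0096 0.3399 3.3404]
step 4: x^-=[-1.8542, -0.2007, 6.1368]  P^-=[1.2595 -0.1526 -1.6707; -0.1526 1.5192 0.4904; -1.6707 0.4904 4.3962]  S=[1.1365]  K=[0.7035; -0.3657; -0.4261]  nu=[-2.0311]  x^+=[-3.2830, 0.5421, 7.0022]  P^+=[0.6971 0.1398 -1.3300; 0.1398 1.3672 0.3133; -1.3300 0.3133 4.1898]
step 5: x^-=[-4.1583, 0.4974, 7.4606]  P^-=[1.4688 -0.1317 -2.1210; -0.1317 1.5977 0.4602; -2.1210 0.4602 5.3640]  S=[1.1620]  K=[0.7471; -0.3658; -0.5474]  nu=[2.7044]  x^+=[-2.1380, -0.4918, 5.9802]  P^+=[0.8203 0.1858 -1.6458; 0.1858 1.4423 0.2276; -1.6458 0.2276 5.0157]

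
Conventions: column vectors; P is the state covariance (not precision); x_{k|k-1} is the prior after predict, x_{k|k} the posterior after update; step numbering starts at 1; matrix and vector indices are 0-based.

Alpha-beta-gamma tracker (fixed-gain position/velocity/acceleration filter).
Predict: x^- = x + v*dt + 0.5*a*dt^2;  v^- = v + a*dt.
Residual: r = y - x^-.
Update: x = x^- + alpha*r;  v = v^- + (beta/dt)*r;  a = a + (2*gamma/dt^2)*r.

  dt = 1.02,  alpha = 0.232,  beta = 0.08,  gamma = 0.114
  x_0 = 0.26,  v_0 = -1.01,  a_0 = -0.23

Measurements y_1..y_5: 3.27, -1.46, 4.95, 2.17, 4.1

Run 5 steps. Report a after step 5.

a_post = 1.4464

step 1: x_pred=-0.8898  r=4.1598  x^+=0.0752  v^+=-0.9183  a^+=0.6816
step 2: x_pred=-0.5069  r=-0.9531  x^+=-0.7280  v^+=-0.2978  a^+=0.4727
step 3: x_pred=-0.7859  r=5.7359  x^+=0.5448  v^+=0.6342  a^+=1.7297
step 4: x_pred=2.0916  r=0.0784  x^+=2.1098  v^+=2.4047  a^+=1.7469
step 5: x_pred=5.4713  r=-1.3713  x^+=5.1532  v^+=4.0790  a^+=1.4464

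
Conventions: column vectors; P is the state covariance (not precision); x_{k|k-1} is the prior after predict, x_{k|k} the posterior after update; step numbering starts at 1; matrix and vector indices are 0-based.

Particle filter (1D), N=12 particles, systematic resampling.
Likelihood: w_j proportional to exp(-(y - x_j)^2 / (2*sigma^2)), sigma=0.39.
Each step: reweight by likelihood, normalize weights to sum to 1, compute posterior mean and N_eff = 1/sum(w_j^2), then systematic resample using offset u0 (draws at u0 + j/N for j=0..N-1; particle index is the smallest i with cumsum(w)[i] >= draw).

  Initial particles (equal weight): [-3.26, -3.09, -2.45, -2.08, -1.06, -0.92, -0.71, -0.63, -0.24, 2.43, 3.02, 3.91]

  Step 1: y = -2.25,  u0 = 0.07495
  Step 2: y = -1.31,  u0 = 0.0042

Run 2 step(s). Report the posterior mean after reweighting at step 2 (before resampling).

post_mean = -2.1130

step 1: w=[0.0181, 0.0509, 0.4537, 0.4706, 0.0049, 0.0015, 0.0002, 0.0001, 0.0000, 0.0000, 0.0000, 0.0000]  mean=-2.3134  Neff=2.3244  idx=[2, 2, 2, 2, 2, 2, 3, 3, 3, 3, 3, 3]
step 2: w=[0.0149, 0.0149, 0.0149, 0.0149, 0.0149, 0.0149, 0.1518, 0.1518, 0.1518, 0.1518, 0.1518, 0.1518]  mean=-2.1130  Neff=7.1644  idx=[0, 5, 6, 7, 7, 8, 8, 9, 9, 10, 10, 11]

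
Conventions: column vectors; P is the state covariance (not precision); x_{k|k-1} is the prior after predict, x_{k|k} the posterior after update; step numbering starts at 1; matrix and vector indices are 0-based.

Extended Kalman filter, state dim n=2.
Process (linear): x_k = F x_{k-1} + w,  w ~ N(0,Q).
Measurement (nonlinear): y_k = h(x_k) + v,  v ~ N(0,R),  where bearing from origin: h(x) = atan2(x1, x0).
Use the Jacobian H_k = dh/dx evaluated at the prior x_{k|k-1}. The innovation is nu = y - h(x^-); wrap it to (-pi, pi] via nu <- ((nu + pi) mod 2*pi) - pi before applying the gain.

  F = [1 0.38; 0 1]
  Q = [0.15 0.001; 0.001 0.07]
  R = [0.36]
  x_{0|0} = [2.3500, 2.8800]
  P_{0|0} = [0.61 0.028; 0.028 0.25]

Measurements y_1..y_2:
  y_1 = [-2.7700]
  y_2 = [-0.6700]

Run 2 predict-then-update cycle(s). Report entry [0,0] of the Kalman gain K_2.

step 1: x^-=[3.4444, 2.8800]  P^-=[0.8174 0.1240; 0.1240 0.3200]  H_jac=[-0.1429 0.1709]  S=[0.3800]  K=[-0.2516; 0.0973]  nu=[2.8168]  x^+=[2.7358, 3.1540]  P^+=[0.7933 0.1333; 0.1333 0.3164]
step 2: x^-=[3.9343, 3.1540]  P^-=[1.0903 0.2545; 0.2545 0.3864]  H_jac=[-0.1240 0.1547]  S=[0.3763]  K=[-0.2548; 0.0750]  nu=[-1.3458]  x^+=[4.2772, 3.0531]  P^+=[1.0659 0.2617; 0.2617 0.3843]

K[0,0] = -0.2548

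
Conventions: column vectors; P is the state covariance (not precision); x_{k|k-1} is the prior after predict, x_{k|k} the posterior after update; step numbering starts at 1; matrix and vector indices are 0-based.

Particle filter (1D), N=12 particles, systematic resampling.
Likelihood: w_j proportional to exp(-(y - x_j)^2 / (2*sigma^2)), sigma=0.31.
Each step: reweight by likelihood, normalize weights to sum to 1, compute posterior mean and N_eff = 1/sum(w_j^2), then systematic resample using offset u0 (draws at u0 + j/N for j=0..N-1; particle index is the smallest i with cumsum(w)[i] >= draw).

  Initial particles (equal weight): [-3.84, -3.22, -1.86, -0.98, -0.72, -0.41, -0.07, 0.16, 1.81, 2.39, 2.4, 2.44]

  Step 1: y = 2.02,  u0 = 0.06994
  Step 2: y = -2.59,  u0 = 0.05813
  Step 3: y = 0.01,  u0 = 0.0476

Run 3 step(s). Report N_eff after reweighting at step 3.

N_eff = 12.0000

step 1: w=[0.0000, 0.0000, 0.0000, 0.0000, 0.0000, 0.0000, 0.0000, 0.0000, 0.3686, 0.2274, 0.2187, 0.1852]  mean=2.1877  Neff=3.7071  idx=[8, 8, 8, 8, 9, 9, 9, 10, 10, 11, 11, 11]
step 2: w=[0.2500, 0.2500, 0.2500, 0.2500, 0.0000, 0.0000, 0.0000, 0.0000, 0.0000, 0.0000, 0.0000, 0.0000]  mean=1.8100  Neff=4.0000  idx=[0, 0, 0, 1, 1, 1, 2, 2, 2, 3, 3, 3]
step 3: w=[0.0833, 0.0833, 0.0833, 0.0833, 0.0833, 0.0833, 0.0833, 0.0833, 0.0833, 0.0833, 0.0833, 0.0833]  mean=1.8100  Neff=12.0000  idx=[0, 1, 2, 3, 4, 5, 6, 7, 8, 9, 10, 11]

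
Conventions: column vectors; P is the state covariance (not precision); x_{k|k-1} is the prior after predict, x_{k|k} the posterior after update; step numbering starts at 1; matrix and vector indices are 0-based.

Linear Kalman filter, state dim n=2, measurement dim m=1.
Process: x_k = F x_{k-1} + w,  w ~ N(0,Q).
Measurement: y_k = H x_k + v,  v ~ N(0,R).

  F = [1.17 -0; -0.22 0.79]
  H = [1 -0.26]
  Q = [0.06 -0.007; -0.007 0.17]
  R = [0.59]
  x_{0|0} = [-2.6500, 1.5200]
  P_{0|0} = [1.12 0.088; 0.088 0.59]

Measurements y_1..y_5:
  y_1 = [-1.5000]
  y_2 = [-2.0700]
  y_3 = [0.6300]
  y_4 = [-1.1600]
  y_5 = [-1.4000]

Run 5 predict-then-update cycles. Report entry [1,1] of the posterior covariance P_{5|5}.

P_post[1,1] = 0.4103

step 1: x^-=[-3.1005, 1.7838]  P^-=[1.5932 -0.2139; -0.2139 0.5618]  S=[2.3324]  K=[0.7069; -0.1544]  nu=[2.0643]  x^+=[-1.6412, 1.4652]  P^+=[0.4276 0.0406; 0.0406 0.5063]
step 2: x^-=[-1.9202, 1.5185]  P^-=[0.6454 -0.0796; -0.0796 0.4926]  S=[1.3101]  K=[0.5084; -0.1585]  nu=[0.2451]  x^+=[-1.7956, 1.4797]  P^+=[0.3067 0.0260; 0.0260 0.4596]
step 3: x^-=[-2.1009, 1.5640]  P^-=[0.4799 -0.0619; -0.0619 0.4627]  S=[1.1334]  K=[0.4376; -0.1608]  nu=[3.1376]  x^+=[-0.7279, 1.0595]  P^+=[0.2628 0.0178; 0.0178 0.4334]
step 4: x^-=[-0.8516, 0.9972]  P^-=[0.4198 -0.0582; -0.0582 0.4470]  S=[1.0703]  K=[0.4064; -0.1630]  nu=[-0.0491]  x^+=[-0.8716, 1.0052]  P^+=[0.2431 0.0127; 0.0127 0.4186]
step 5: x^-=[-1.0197, 0.9858]  P^-=[0.3927 -0.0578; -0.0578 0.4386]  S=[1.0424]  K=[0.3912; -0.1649]  nu=[-0.1240]  x^+=[-1.0682, 1.0063]  P^+=[0.2332 0.0094; 0.0094 0.4103]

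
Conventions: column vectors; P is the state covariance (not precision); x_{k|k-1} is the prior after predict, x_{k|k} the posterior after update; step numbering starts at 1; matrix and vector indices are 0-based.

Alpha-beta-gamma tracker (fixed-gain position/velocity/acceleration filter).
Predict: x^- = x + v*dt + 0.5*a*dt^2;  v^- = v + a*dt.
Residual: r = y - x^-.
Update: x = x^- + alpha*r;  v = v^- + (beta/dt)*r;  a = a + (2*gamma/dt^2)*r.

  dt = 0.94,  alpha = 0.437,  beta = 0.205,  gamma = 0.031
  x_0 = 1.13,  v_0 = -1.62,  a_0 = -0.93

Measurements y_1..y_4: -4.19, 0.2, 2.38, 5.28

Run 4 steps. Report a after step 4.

a_post = 0.5414

step 1: x_pred=-0.8037  r=-3.3863  x^+=-2.2835  v^+=-3.2327  a^+=-1.1676
step 2: x_pred=-5.8381  r=6.0381  x^+=-3.1994  v^+=-3.0134  a^+=-0.7439
step 3: x_pred=-6.3608  r=8.7408  x^+=-2.5410  v^+=-1.8065  a^+=-0.1306
step 4: x_pred=-4.2969  r=9.5769  x^+=-0.1118  v^+=0.1593  a^+=0.5414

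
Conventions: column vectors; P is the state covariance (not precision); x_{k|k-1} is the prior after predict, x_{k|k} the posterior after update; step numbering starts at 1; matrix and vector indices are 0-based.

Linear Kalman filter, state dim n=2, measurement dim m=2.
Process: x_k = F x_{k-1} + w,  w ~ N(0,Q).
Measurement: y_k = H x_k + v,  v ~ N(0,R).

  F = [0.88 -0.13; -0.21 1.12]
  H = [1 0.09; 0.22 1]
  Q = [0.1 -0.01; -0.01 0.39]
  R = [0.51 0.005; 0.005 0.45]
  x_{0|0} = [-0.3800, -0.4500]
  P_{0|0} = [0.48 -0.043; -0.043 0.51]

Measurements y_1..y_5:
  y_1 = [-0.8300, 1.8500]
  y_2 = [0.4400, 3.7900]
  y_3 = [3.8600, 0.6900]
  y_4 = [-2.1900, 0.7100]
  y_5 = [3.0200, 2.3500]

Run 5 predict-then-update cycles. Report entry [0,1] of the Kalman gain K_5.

step 1: x^-=[-0.2759, -0.4242]  P^-=[0.4902 -0.2165; -0.2165 1.0711]  S=[0.9699 -0.0116; -0.0116 1.4496]  K=[0.4845 -0.0711; -0.1154 0.7051]  nu=[-0.5159, 2.3349]  x^+=[-0.6919, 1.2818]  P^+=[0.2544 -0.0855; -0.0855 0.3356]
step 2: x^-=[-0.7755, 1.5809]  P^-=[0.3223 -0.1925; -0.1925 0.8624]  S=[0.8046 -0.0428; -0.0428 1.2433]  K=[0.3745 -0.0849; -0.1079 0.6559]  nu=[1.0732, 2.3797]  x^+=[-0.5757, 3.0258]  P^+=[0.1977 -0.0798; -0.0798 0.3122]
step 3: x^-=[-0.9000, 3.5098]  P^-=[0.2767 -0.1729; -0.1729 0.8279]  S=[0.7623 -0.0359; -0.0359 1.2152]  K=[0.3387 -0.0822; -0.0986 0.6471]  nu=[4.4441, -2.6218]  x^+=[0.8206, 1.3754]  P^+=[0.1790 -0.0747; -0.0747 0.3071]
step 4: x^-=[0.5433, 1.3681]  P^-=[0.2609 -0.1634; -0.1634 0.8183]  S=[0.7481 -0.0306; -0.0306 1.2090]  K=[0.3259 -0.0794; -0.0936 0.6447]  nu=[-2.8564, -0.7776]  x^+=[-0.3257, 1.1342]  P^+=[0.1723 -0.0720; -0.0720 0.3055]
step 5: x^-=[-0.4340, 1.3387]  P^-=[0.2550 -0.1593; -0.1593 0.8147]  S=[0.7430 -0.0280; -0.0280 1.2070]  K=[0.3210 -0.0780; -0.0914 0.6438]  nu=[3.3336, 1.1068]  x^+=[0.5498, 1.7465]  P^+=[0.1697 -0.0708; -0.0708 0.3049]

K[0,1] = -0.0780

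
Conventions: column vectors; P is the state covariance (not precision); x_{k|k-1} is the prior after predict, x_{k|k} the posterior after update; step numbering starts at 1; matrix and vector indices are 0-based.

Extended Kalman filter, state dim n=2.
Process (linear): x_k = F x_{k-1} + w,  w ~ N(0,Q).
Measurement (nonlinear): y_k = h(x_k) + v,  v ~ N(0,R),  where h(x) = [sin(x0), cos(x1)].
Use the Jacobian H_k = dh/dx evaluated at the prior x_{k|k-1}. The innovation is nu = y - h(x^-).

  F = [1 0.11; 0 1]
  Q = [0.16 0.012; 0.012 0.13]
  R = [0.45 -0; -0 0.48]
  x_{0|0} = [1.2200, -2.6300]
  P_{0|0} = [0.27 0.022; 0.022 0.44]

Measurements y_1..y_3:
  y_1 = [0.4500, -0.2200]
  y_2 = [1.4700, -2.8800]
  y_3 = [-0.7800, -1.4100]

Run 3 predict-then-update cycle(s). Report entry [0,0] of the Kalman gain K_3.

step 1: x^-=[0.9307, -2.6300]  P^-=[0.4402 0.0824; 0.0824 0.5700]  H_jac=[0.5973 0.0000; 0.0000 0.4896]  S=[0.6070 0.0241; 0.0241 0.6166]  K=[0.4312 0.0486; 0.0632 0.4501]  nu=[-0.3520, 0.6520]  x^+=[0.8106, -2.3588]  P^+=[0.3249 0.0476; 0.0476 0.4413]
step 2: x^-=[0.5511, -2.3588]  P^-=[0.5007 0.1082; 0.1082 0.5713]  H_jac=[0.8519 0.0000; 0.0000 0.7053]  S=[0.8134 0.0650; 0.0650 0.7642]  K=[0.5200 0.0556; 0.0717 0.5212]  nu=[0.9464, -2.1710]  x^+=[0.9225, -3.4225]  P^+=[0.2746 0.0378; 0.0378 0.3547]
step 3: x^-=[0.5460, -3.4225]  P^-=[0.4473 0.0889; 0.0889 0.4847]  H_jac=[0.8546 0.0000; 0.0000 -0.2772]  S=[0.7767 -0.0211; -0.0211 0.5172]  K=[0.4914 -0.0276; 0.0908 -0.2561]  nu=[-1.2993, -0.4492]  x^+=[-0.0801, -3.4255]  P^+=[0.2587 0.0478; 0.0478 0.4434]

K[0,0] = 0.4914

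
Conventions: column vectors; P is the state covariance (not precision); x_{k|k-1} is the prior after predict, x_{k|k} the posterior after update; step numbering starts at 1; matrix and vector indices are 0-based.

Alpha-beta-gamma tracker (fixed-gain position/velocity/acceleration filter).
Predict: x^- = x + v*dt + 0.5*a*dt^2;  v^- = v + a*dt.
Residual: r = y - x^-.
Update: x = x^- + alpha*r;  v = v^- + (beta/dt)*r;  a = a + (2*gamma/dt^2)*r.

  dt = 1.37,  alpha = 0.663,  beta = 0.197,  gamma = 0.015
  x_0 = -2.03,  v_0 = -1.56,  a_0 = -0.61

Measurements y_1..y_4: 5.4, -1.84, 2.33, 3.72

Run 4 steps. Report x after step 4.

x_post = 1.6659

step 1: x_pred=-4.7397  r=10.1397  x^+=1.9829  v^+=-0.9377  a^+=-0.4479
step 2: x_pred=0.2780  r=-2.1180  x^+=-1.1262  v^+=-1.8559  a^+=-0.4818
step 3: x_pred=-4.1209  r=6.4509  x^+=0.1560  v^+=-1.5883  a^+=-0.3787
step 4: x_pred=-2.3753  r=6.0953  x^+=1.6659  v^+=-1.2306  a^+=-0.2812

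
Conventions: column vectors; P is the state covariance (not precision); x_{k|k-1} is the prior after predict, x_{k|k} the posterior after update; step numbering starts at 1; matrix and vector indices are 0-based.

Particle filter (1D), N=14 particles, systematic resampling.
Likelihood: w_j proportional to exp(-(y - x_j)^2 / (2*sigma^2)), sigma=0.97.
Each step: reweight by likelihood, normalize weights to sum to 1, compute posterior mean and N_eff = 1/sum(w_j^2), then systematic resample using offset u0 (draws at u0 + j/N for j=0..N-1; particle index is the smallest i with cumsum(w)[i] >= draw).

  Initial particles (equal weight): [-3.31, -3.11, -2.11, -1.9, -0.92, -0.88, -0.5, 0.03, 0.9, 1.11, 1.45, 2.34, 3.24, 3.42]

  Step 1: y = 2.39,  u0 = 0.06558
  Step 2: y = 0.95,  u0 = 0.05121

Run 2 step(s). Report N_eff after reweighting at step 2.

step 1: w=[0.0000, 0.0000, 0.0000, 0.0000, 0.0008, 0.0009, 0.0032, 0.0141, 0.0837, 0.1141, 0.1704, 0.2721, 0.1856, 0.1550]  mean=2.2145  Neff=5.5012  idx=[8, 9, 9, 10, 10, 11, 11, 11, 11, 12, 12, 13, 13, 13]
step 2: w=[0.1561, 0.1542, 0.1542, 0.1369, 0.1369, 0.0560, 0.0560, 0.0560, 0.0560, 0.0096, 0.0096, 0.0061, 0.0061, 0.0061]  mean=1.5292  Neff=8.1780  idx=[0, 0, 1, 1, 2, 2, 3, 3, 4, 4, 5, 6, 8, 10]

N_eff = 8.1780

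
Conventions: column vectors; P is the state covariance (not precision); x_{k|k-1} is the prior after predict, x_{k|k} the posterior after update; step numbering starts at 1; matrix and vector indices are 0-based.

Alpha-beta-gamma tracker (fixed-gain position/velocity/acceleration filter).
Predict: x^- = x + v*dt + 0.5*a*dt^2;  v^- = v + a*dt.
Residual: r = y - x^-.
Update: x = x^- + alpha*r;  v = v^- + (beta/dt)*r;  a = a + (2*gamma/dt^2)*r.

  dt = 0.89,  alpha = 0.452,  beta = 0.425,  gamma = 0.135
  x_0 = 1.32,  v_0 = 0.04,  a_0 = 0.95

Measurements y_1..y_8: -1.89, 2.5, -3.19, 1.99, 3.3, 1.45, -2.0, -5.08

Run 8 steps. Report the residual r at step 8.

step 1: x_pred=1.7318  r=-3.6218  x^+=0.0948  v^+=-0.8440  a^+=-0.2846
step 2: x_pred=-0.7691  r=3.2691  x^+=0.7085  v^+=0.4638  a^+=0.8298
step 3: x_pred=1.4499  r=-4.6399  x^+=-0.6473  v^+=-1.0134  a^+=-0.7518
step 4: x_pred=-1.8470  r=3.8370  x^+=-0.1127  v^+=0.1497  a^+=0.5561
step 5: x_pred=0.2408  r=3.0592  x^+=1.6236  v^+=2.1055  a^+=1.5988
step 6: x_pred=4.1307  r=-2.6807  x^+=2.9190  v^+=2.2484  a^+=0.6851
step 7: x_pred=5.1914  r=-7.1914  x^+=1.9409  v^+=-0.5760  a^+=-1.7662
step 8: x_pred=0.7287  r=-5.8087  x^+=-1.8968  v^+=-4.9218  a^+=-3.7462

resid = -5.8087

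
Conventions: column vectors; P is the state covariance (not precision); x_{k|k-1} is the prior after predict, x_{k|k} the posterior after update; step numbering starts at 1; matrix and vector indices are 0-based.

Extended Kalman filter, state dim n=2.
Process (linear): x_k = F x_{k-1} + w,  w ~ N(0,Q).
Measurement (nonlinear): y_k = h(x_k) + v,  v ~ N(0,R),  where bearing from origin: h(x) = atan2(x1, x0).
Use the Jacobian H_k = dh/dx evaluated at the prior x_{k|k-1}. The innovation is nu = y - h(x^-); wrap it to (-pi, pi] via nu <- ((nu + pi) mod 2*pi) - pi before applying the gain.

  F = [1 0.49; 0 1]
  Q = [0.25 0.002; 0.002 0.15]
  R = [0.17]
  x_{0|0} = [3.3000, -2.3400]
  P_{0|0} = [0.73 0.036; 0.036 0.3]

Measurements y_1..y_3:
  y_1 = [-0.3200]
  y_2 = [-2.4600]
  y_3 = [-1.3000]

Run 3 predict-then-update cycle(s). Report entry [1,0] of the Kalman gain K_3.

step 1: x^-=[2.1534, -2.3400]  P^-=[1.0873 0.1850; 0.1850 0.4500]  H_jac=[0.2314 0.2129]  S=[0.2669]  K=[1.0904; 0.5195]  nu=[0.5069]  x^+=[2.7061, -2.0767]  P^+=[0.7700 0.0338; 0.0338 0.3780]
step 2: x^-=[1.6886, -2.0767]  P^-=[1.1439 0.2210; 0.2210 0.5280]  H_jac=[0.2899 0.2357]  S=[0.3257]  K=[1.1782; 0.5789]  nu=[-1.5719]  x^+=[-0.1634, -2.9866]  P^+=[0.6918 -0.0011; -0.0011 0.4188]
step 3: x^-=[-1.6269, -2.9866]  P^-=[1.0413 0.2062; 0.2062 0.5688]  H_jac=[0.2582 -0.1407]  S=[0.2357]  K=[1.0177; -0.1136]  nu=[0.7696]  x^+=[-0.8437, -3.0741]  P^+=[0.7972 0.2334; 0.2334 0.5658]

K[1,0] = -0.1136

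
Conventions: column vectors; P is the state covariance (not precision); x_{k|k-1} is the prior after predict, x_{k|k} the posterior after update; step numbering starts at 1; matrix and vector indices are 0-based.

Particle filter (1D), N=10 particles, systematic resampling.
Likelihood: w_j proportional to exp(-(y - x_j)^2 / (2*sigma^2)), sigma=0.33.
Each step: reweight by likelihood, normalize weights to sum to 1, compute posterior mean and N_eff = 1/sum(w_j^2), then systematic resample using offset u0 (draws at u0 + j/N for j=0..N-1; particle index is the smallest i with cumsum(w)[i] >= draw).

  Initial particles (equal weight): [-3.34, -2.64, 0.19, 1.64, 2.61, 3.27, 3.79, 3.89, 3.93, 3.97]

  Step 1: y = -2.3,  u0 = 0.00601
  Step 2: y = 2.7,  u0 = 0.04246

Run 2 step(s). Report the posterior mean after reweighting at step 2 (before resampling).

post_mean = -2.6400

step 1: w=[0.0117, 0.9883, 0.0000, 0.0000, 0.0000, 0.0000, 0.0000, 0.0000, 0.0000, 0.0000]  mean=-2.6482  Neff=1.0237  idx=[0, 1, 1, 1, 1, 1, 1, 1, 1, 1]
step 2: w=[0.0000, 0.1111, 0.1111, 0.1111, 0.1111, 0.1111, 0.1111, 0.1111, 0.1111, 0.1111]  mean=-2.6400  Neff=9.0000  idx=[1, 2, 3, 4, 4, 5, 6, 7, 8, 9]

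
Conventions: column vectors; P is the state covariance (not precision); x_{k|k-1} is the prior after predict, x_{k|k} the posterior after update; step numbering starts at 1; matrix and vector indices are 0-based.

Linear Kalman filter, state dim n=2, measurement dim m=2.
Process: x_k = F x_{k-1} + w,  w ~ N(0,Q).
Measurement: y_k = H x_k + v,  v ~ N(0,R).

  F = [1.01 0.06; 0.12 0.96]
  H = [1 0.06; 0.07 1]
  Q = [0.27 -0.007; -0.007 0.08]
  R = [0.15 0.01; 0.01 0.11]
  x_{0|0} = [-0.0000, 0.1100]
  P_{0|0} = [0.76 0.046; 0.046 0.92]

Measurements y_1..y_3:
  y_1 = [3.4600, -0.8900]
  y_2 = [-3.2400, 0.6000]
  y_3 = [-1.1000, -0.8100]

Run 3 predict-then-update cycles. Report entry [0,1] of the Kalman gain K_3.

step 1: x^-=[0.0066, 0.1056]  P^-=[1.0542 0.1830; 0.1830 0.9494]  S=[1.2295 0.3246; 0.3246 1.0902]  K=[0.8727 -0.0242; -0.0410 0.8948]  nu=[3.4471, -0.9961]  x^+=[3.0389, -0.9271]  P^+=[0.1308 -0.0031; -0.0031 0.0982]
step 2: x^-=[3.0137, -0.5253]  P^-=[0.4035 0.0115; 0.0115 0.1717]  S=[0.5555 0.0601; 0.0601 0.2853]  K=[0.7291 -0.0143; -0.0268 0.6103]  nu=[-6.2222, 0.9143]  x^+=[-1.5362, 0.1994]  P^+=[0.1093 -0.0019; -0.0019 0.0670]
step 3: x^-=[-1.5396, 0.0071]  P^-=[0.3815 0.0082; 0.0082 0.1429]  S=[0.5330 0.0535; 0.0535 0.2559]  K=[0.7181 -0.0137; -0.0253 0.5659]  nu=[0.4392, -0.7093]  x^+=[-1.2145, -0.4054]  P^+=[0.1077 -0.0019; -0.0019 0.0621]

K[0,1] = -0.0137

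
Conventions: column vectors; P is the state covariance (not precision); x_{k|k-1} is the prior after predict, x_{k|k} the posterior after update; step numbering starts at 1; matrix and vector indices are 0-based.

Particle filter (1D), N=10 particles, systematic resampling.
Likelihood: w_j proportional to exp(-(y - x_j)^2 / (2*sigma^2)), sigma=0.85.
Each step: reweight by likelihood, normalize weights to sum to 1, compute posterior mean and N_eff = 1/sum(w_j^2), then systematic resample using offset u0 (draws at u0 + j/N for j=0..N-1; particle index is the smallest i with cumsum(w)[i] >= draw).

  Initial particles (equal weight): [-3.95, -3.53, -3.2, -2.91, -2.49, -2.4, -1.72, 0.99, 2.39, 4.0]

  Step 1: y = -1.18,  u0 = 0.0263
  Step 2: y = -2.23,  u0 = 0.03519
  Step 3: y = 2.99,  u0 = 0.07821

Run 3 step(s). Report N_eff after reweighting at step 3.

N_eff = 5.0520

step 1: w=[0.0029, 0.0127, 0.0343, 0.0729, 0.1763, 0.2064, 0.4724, 0.0222, 0.0001, 0.0000]  mean=-2.1022  Neff=3.2899  idx=[2, 4, 4, 5, 5, 6, 6, 6, 6, 6]
step 2: w=[0.0609, 0.1114, 0.1114, 0.1144, 0.1144, 0.0975, 0.0975, 0.0975, 0.0975, 0.0975]  mean=-2.1372  Neff=9.7811  idx=[0, 1, 2, 3, 4, 5, 6, 7, 8, 9]
step 3: w=[0.0000, 0.0009, 0.0009, 0.0017, 0.0017, 0.1990, 0.1990, 0.1990, 0.1990, 0.1990]  mean=-1.7237  Neff=5.0520  idx=[5, 5, 6, 6, 7, 7, 8, 8, 9, 9]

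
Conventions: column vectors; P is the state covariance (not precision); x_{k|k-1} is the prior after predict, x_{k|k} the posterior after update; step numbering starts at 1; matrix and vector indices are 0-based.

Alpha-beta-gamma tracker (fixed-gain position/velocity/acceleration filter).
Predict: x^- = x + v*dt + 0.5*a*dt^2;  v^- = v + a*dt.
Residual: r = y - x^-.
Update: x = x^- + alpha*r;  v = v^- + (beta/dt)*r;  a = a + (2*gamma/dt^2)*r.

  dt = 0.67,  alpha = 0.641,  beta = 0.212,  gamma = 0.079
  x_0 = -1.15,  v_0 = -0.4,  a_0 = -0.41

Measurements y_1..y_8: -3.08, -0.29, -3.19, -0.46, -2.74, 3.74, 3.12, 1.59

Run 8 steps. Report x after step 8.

x_post = 3.2573

step 1: x_pred=-1.5100  r=-1.5700  x^+=-2.5164  v^+=-1.1715  a^+=-0.9626
step 2: x_pred=-3.5173  r=3.2273  x^+=-1.4486  v^+=-0.7952  a^+=0.1733
step 3: x_pred=-1.9425  r=-1.2475  x^+=-2.7421  v^+=-1.0738  a^+=-0.2657
step 4: x_pred=-3.5213  r=3.0613  x^+=-1.5590  v^+=-0.2832  a^+=0.8117
step 5: x_pred=-1.5666  r=-1.1734  x^+=-2.3187  v^+=-0.1107  a^+=0.3987
step 6: x_pred=-2.3034  r=6.0434  x^+=1.5704  v^+=2.0687  a^+=2.5258
step 7: x_pred=3.5234  r=-0.4034  x^+=3.2648  v^+=3.6334  a^+=2.3838
step 8: x_pred=6.2342  r=-4.6442  x^+=3.2573  v^+=3.7610  a^+=0.7492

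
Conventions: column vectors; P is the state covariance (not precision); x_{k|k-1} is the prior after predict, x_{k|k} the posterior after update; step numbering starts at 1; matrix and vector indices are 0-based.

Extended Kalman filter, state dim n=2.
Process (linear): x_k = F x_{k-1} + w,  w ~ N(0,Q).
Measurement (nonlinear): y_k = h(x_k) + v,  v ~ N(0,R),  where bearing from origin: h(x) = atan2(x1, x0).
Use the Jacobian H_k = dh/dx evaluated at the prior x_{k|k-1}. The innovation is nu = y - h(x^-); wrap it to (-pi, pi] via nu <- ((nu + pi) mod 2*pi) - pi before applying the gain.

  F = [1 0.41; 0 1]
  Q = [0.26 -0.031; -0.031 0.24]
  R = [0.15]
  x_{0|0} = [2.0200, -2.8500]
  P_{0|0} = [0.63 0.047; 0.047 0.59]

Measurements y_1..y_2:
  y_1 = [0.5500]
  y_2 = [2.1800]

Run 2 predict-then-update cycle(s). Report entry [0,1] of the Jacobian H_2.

H_jac[0,1] = 0.2668

step 1: x^-=[0.8515, -2.8500]  P^-=[1.0277 0.2579; 0.2579 0.8300]  H_jac=[0.3221 0.0962]  S=[0.2803]  K=[1.2695; 0.5813]  nu=[1.8305]  x^+=[3.1753, -1.7859]  P^+=[0.5759 0.0510; 0.0510 0.7353]
step 2: x^-=[2.4431, -1.7859]  P^-=[1.0014 0.3215; 0.3215 0.9753]  H_jac=[0.1950 0.2668]  S=[0.2909]  K=[0.9660; 1.1097]  nu=[2.8112]  x^+=[5.1587, 1.3339]  P^+=[0.7299 0.0096; 0.0096 0.6170]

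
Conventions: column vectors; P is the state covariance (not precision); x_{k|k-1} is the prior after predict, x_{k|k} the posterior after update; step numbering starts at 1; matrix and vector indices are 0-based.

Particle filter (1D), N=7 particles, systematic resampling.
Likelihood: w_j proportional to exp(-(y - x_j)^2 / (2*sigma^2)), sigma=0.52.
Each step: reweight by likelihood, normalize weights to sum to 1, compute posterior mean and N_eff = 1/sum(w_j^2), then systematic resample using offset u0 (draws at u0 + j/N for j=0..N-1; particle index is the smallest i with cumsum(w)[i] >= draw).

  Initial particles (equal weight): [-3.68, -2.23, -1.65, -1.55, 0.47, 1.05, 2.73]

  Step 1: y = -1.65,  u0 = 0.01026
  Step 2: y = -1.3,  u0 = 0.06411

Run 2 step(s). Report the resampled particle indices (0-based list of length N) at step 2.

resampled_idx = [1, 2, 3, 4, 5, 5, 6]

step 1: w=[0.0002, 0.2131, 0.3969, 0.3897, 0.0001, 0.0000, 0.0000]  mean=-1.7348  Neff=2.8184  idx=[1, 1, 2, 2, 2, 3, 3]
step 2: w=[0.0441, 0.0441, 0.1742, 0.1742, 0.1742, 0.1946, 0.1946]  mean=-1.6623  Neff=5.8600  idx=[1, 2, 3, 4, 5, 5, 6]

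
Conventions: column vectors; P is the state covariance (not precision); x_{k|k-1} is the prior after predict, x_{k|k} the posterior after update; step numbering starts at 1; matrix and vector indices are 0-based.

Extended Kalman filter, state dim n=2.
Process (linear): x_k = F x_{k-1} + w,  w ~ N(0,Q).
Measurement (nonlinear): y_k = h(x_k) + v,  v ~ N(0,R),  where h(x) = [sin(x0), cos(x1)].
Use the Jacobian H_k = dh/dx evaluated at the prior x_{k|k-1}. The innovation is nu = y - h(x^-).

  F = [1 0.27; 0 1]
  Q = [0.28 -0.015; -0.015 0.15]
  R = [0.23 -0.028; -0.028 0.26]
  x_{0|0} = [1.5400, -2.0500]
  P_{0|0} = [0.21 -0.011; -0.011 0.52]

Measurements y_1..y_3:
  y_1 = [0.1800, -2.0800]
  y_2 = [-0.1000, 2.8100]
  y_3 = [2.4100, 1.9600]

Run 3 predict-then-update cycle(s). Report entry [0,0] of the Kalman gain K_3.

K[0,0] = 0.6753

step 1: x^-=[0.9865, -2.0500]  P^-=[0.5220 0.1144; 0.1144 0.6700]  H_jac=[0.5516 0.0000; 0.0000 0.8874]  S=[0.3888 0.0280; 0.0280 0.7876]  K=[0.7331 0.1028; 0.1082 0.7511]  nu=[-0.6541, -1.6189]  x^+=[0.3405, -3.3367]  P^+=[0.3005 0.0070; 0.0070 0.2166]
step 2: x^-=[-0.5604, -3.3367]  P^-=[0.6000 0.0505; 0.0505 0.3666]  H_jac=[0.8470 0.0000; 0.0000 -0.1939]  S=[0.6605 -0.0363; -0.0363 0.2738]  K=[0.7731 0.0667; 0.0509 -0.2529]  nu=[0.4315, 3.7910]  x^+=[0.0262, -4.2734]  P^+=[0.2077 0.0222; 0.0222 0.3465]
step 3: x^-=[-1.1276, -4.2734]  P^-=[0.5250 0.1007; 0.1007 0.4965]  H_jac=[0.4288 0.0000; 0.0000 -0.9052]  S=[0.3265 -0.0671; -0.0671 0.6668]  K=[0.6753 -0.0688; -0.0063 -0.6746]  nu=[3.3134, 2.3850]  x^+=[0.9458, -5.9034]  P^+=[0.3667 0.0406; 0.0406 0.1936]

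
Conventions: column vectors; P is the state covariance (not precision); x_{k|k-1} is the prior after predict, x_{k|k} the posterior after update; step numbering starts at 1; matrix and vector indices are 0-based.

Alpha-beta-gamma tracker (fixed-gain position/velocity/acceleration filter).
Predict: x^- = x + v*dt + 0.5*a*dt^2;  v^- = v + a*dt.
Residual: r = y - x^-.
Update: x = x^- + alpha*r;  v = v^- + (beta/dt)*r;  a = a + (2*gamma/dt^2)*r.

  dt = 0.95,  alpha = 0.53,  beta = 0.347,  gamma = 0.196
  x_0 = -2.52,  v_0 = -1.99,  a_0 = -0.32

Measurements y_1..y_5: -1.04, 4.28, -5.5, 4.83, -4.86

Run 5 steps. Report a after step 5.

a_post = -4.6090

step 1: x_pred=-4.5549  r=3.5149  x^+=-2.6920  v^+=-1.0101  a^+=1.2067
step 2: x_pred=-3.1071  r=7.3871  x^+=0.8081  v^+=2.8345  a^+=4.4153
step 3: x_pred=5.4932  r=-10.9932  x^+=-0.3332  v^+=3.0136  a^+=-0.3596
step 4: x_pred=2.3674  r=2.4626  x^+=3.6726  v^+=3.5714  a^+=0.7100
step 5: x_pred=7.3858  r=-12.2458  x^+=0.8955  v^+=-0.2270  a^+=-4.6090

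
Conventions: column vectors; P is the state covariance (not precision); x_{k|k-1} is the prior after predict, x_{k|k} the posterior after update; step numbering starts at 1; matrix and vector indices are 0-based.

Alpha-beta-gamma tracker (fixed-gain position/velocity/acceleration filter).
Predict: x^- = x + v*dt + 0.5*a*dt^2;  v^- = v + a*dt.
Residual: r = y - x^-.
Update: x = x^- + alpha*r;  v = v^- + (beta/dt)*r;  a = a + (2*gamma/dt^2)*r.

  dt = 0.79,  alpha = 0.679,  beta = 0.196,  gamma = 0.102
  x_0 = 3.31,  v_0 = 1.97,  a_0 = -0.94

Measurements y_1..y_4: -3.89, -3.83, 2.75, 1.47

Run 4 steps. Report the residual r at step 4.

resid = 5.8455

step 1: x_pred=4.5730  r=-8.4630  x^+=-1.1734  v^+=-0.8723  a^+=-3.7063
step 2: x_pred=-3.0190  r=-0.8110  x^+=-3.5697  v^+=-4.0015  a^+=-3.9714
step 3: x_pred=-7.9701  r=10.7201  x^+=-0.6912  v^+=-4.4792  a^+=-0.4673
step 4: x_pred=-4.3755  r=5.8455  x^+=-0.4064  v^+=-3.3981  a^+=1.4434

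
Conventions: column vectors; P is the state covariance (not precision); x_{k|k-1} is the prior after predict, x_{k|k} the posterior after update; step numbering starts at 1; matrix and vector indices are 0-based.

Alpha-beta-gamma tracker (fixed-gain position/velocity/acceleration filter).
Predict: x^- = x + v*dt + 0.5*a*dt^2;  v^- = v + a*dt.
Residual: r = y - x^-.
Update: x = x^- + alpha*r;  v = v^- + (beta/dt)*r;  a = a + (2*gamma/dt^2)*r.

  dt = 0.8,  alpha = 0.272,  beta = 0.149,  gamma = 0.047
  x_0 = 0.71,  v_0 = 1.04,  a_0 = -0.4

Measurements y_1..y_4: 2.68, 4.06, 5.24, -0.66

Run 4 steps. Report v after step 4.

step 1: x_pred=1.4140  r=1.2660  x^+=1.7584  v^+=0.9558  a^+=-0.2141
step 2: x_pred=2.4545  r=1.6055  x^+=2.8912  v^+=1.0836  a^+=0.0218
step 3: x_pred=3.7650  r=1.4750  x^+=4.1662  v^+=1.3757  a^+=0.2384
step 4: x_pred=5.3430  r=-6.0030  x^+=3.7102  v^+=0.4483  a^+=-0.6433

v_post = 0.4483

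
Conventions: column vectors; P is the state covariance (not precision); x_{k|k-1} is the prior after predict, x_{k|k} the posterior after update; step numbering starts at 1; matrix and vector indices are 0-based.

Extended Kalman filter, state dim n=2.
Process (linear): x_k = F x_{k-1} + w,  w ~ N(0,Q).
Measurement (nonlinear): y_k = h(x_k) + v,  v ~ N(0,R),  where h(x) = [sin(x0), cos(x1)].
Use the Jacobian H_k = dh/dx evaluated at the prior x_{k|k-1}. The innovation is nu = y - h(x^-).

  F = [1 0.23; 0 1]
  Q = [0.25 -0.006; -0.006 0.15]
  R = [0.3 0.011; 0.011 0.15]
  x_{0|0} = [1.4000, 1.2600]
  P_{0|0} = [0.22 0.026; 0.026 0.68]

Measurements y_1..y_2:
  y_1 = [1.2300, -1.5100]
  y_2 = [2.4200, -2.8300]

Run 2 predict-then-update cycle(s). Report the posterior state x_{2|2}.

step 1: x^-=[1.6898, 1.2600]  P^-=[0.5179 0.1764; 0.1764 0.8300]  H_jac=[-0.1187 0.0000; 0.0000 -0.9521]  S=[0.3073 0.0309; 0.0309 0.9024]  K=[-0.1820 -0.1799; 0.0201 -0.8764]  nu=[0.2371, -1.8158]  x^+=[1.9733, 2.8562]  P^+=[0.4765 0.0304; 0.0304 0.1378]
step 2: x^-=[2.6302, 2.8562]  P^-=[0.7478 0.0561; 0.0561 0.2878]  H_jac=[-0.8721 0.0000; 0.0000 -0.2816]  S=[0.8687 0.0248; 0.0248 0.1728]  K=[-0.7512 0.0163; -0.0432 -0.4628]  nu=[1.9306, -1.8705]  x^+=[1.1496, 3.6384]  P^+=[0.2582 0.0207; 0.0207 0.2482]

x_post = [1.1496, 3.6384]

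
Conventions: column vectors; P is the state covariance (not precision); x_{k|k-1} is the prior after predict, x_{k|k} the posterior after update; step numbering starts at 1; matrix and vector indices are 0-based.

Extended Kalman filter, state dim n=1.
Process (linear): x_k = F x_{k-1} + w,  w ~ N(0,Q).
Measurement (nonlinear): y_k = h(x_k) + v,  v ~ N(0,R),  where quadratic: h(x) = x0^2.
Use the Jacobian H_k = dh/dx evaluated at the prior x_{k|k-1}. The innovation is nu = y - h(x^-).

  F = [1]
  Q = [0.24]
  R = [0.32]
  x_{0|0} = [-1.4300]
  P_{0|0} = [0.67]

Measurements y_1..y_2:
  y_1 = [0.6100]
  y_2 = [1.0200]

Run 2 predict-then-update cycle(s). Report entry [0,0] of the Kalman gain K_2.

step 1: x^-=[-1.4300]  P^-=[0.9100]  H_jac=[-2.8600]  S=[7.7634]  K=[-0.3352]  nu=[-1.4349]  x^+=[-0.9490]  P^+=[0.0375]
step 2: x^-=[-0.9490]  P^-=[0.2775]  H_jac=[-1.8979]  S=[1.3196]  K=[-0.3991]  nu=[0.1195]  x^+=[-0.9966]  P^+=[0.0673]

K[0,0] = -0.3991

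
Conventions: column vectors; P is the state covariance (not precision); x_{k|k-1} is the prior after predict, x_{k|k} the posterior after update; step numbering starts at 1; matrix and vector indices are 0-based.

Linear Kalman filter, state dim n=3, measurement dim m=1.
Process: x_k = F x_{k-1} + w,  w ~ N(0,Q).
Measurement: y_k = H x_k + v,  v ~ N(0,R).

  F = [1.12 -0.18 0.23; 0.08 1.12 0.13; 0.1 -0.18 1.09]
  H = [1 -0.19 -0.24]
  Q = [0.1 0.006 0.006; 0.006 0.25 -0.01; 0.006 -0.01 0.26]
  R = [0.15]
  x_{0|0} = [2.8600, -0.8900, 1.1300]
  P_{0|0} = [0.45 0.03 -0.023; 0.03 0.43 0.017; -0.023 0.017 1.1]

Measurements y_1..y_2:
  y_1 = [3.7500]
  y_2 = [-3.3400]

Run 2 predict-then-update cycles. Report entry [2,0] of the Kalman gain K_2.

K[2,0] = 0.6197

step 1: x^-=[3.6233, -0.6211, 1.6779]  P^-=[0.7112 0.0299 0.3069; 0.0299 0.8207 0.0838; 0.3069 0.0838 1.5726]  S=[0.8304]  K=[0.7610; -0.1759; -0.1041]  nu=[0.4114]  x^+=[3.9363, -0.6935, 1.6351]  P^+=[0.2304 0.1411 0.3727; 0.1411 0.7950 0.0685; 0.3727 0.0685 1.5636]
step 2: x^-=[4.9096, -0.2492, 2.3007]  P^-=[0.6269 0.1653 0.8658; 0.1653 1.3282 0.1863; 0.8658 0.1863 2.1950]  S=[0.4899]  K=[0.7914; -0.2690; 0.6197]  nu=[-7.7448]  x^+=[-1.2198, 1.8344, -2.4989]  P^+=[0.3201 0.2696 0.6255; 0.2696 1.2927 0.2680; 0.6255 0.2680 2.0069]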